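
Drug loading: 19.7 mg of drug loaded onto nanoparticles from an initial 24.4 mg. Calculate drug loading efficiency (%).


Drug loading efficiency = (drug loaded / drug initial) * 100
DLE = 19.7 / 24.4 * 100
DLE = 0.8074 * 100
DLE = 80.74%

80.74


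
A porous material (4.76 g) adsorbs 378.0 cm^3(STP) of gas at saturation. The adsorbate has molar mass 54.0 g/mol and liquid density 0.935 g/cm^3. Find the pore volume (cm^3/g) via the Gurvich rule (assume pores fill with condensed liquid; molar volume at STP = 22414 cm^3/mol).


Moles adsorbed n = V_ads / 22414 = 378.0 / 22414 = 1.686446e-02 mol
Liquid volume V_liq = n * M / rho_liq = 1.686446e-02 * 54.0 / 0.935 = 0.97399 cm^3
Specific pore volume V_pore = V_liq / m_sample = 0.97399 / 4.76
V_pore = 0.2046 cm^3/g

0.2046


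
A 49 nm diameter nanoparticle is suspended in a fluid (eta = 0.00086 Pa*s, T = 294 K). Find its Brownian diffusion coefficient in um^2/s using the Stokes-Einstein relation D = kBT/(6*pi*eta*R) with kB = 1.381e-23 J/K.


Radius R = 49/2 = 24.5 nm = 2.45e-08 m
D = kB*T / (6*pi*eta*R)
D = 1.381e-23 * 294 / (6 * pi * 0.00086 * 2.45e-08)
D = 1.02229e-11 m^2/s = 10.223 um^2/s

10.223


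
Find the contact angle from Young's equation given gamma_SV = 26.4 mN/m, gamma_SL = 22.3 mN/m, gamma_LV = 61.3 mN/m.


cos(theta) = (gamma_SV - gamma_SL) / gamma_LV
cos(theta) = (26.4 - 22.3) / 61.3
cos(theta) = 0.066884
theta = arccos(0.066884) = 86.16 degrees

86.16


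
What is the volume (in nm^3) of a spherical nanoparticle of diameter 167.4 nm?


Radius r = 167.4/2 = 83.7 nm
Volume V = (4/3) * pi * r^3
V = (4/3) * pi * (83.7)^3
V = 2456207.1 nm^3

2456207.1


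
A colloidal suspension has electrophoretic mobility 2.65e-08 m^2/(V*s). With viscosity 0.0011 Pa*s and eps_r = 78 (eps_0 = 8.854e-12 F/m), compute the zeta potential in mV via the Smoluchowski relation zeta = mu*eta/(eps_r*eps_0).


Smoluchowski equation: zeta = mu * eta / (eps_r * eps_0)
zeta = 2.65e-08 * 0.0011 / (78 * 8.854e-12)
zeta = 0.042209 V = 42.21 mV

42.21


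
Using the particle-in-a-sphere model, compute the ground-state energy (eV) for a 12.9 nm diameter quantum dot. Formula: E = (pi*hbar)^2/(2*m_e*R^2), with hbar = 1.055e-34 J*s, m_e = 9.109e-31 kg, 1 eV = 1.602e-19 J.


Radius R = 12.9/2 = 6.45 nm = 6.45e-09 m
E = (pi * 1.055e-34)^2 / (2 * 9.109e-31 * (6.45e-09)^2)
E(J) = 1.44939e-21
E = E(J) / 1.602e-19 = 0.009 eV

0.009


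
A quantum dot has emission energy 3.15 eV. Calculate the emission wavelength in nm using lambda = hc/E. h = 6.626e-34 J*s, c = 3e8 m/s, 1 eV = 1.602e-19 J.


Convert energy: E = 3.15 eV = 3.15 * 1.602e-19 = 5.0463e-19 J
lambda = h*c / E = 6.626e-34 * 3e8 / 5.0463e-19
lambda = 3.93912e-07 m = 393.9 nm

393.9


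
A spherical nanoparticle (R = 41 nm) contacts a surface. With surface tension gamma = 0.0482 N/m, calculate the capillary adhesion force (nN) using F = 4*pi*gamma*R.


Convert radius: R = 41 nm = 4.1e-08 m
F = 4 * pi * gamma * R
F = 4 * pi * 0.0482 * 4.1e-08
F = 2.48337e-08 N = 24.8337 nN

24.8337


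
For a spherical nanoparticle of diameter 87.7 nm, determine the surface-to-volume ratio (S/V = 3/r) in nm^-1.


Radius r = 87.7/2 = 43.85 nm
S/V = 3 / r = 3 / 43.85
S/V = 0.0684 nm^-1

0.0684


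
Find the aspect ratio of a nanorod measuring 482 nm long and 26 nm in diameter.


Aspect ratio AR = length / diameter
AR = 482 / 26
AR = 18.54

18.54


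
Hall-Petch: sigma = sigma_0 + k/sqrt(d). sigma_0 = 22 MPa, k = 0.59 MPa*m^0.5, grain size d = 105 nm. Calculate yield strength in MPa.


d = 105 nm = 1.05e-07 m
sqrt(d) = 0.000324037
Hall-Petch contribution = k / sqrt(d) = 0.59 / 0.000324037 = 1820.8 MPa
sigma = sigma_0 + k/sqrt(d) = 22 + 1820.8 = 1842.8 MPa

1842.8


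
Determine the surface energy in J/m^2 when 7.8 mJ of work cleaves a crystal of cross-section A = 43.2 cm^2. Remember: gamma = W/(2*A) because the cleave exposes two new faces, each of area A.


Convert: A = 43.2 cm^2 = 0.00432 m^2, W = 7.8 mJ = 0.0078 J
Cleaving exposes two faces of area A, so total new surface = 2*A and gamma = W / (2*A)
gamma = 0.0078 / (2 * 0.00432)
gamma = 0.903 J/m^2

0.903


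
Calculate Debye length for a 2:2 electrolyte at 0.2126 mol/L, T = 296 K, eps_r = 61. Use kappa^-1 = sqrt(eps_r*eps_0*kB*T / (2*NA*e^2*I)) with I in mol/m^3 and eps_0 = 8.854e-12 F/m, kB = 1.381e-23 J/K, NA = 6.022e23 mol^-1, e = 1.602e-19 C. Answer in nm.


Ionic strength I = 0.2126 * 2^2 * 1000 = 850.4 mol/m^3
kappa^-1 = sqrt(61 * 8.854e-12 * 1.381e-23 * 296 / (2 * 6.022e23 * (1.602e-19)^2 * 850.4))
kappa^-1 = 0.29 nm

0.29


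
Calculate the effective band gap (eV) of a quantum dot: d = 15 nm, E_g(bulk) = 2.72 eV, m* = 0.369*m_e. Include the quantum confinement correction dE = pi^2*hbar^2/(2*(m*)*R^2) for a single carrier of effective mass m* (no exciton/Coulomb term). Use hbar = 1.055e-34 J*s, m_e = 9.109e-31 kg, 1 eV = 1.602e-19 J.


Radius R = 15/2 nm = 7.5e-09 m
Confinement energy dE = pi^2 * hbar^2 / (2 * m_eff * m_e * R^2)
dE = pi^2 * (1.055e-34)^2 / (2 * 0.369 * 9.109e-31 * (7.5e-09)^2) J, divided by 1.602e-19 J/eV
dE = 0.0181 eV
Total band gap = E_g(bulk) + dE = 2.72 + 0.0181 = 2.7381 eV

2.7381


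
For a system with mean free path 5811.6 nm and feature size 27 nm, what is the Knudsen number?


Knudsen number Kn = lambda / L
Kn = 5811.6 / 27
Kn = 215.2444

215.2444


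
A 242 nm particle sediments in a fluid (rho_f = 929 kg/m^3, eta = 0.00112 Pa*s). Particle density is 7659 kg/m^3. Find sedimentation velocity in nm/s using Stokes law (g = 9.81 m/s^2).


Radius R = 242/2 nm = 1.21e-07 m
Density difference = 7659 - 929 = 6730 kg/m^3
v = 2 * R^2 * (rho_p - rho_f) * g / (9 * eta)
v = 2 * (1.21e-07)^2 * 6730 * 9.81 / (9 * 0.00112)
v = 1.91789e-07 m/s = 191.7893 nm/s

191.7893


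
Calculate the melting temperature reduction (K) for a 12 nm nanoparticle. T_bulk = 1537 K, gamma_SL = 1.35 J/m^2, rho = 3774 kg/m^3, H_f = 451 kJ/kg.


Radius R = 12/2 = 6 nm = 6e-09 m
Convert H_f = 451 kJ/kg = 451000 J/kg
dT = 2 * gamma_SL * T_bulk / (rho * H_f * R)
dT = 2 * 1.35 * 1537 / (3774 * 451000 * 6e-09)
dT = 406.4 K

406.4


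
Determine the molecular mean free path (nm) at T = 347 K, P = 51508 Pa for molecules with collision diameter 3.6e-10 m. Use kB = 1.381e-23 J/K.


Mean free path: lambda = kB*T / (sqrt(2) * pi * d^2 * P)
lambda = 1.381e-23 * 347 / (sqrt(2) * pi * (3.6e-10)^2 * 51508)
lambda = 1.61577e-07 m
lambda = 161.58 nm

161.58


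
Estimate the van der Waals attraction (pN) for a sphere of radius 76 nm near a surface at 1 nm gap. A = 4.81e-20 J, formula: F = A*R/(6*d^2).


Convert to SI: R = 76 nm = 7.6e-08 m, d = 1 nm = 1e-09 m
F = A * R / (6 * d^2)
F = 4.81e-20 * 7.6e-08 / (6 * (1e-09)^2)
F = 6.09267e-10 N = 609.267 pN

609.267


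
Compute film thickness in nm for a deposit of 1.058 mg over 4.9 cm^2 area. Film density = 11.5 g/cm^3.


Convert: m = 1.058 mg = 1.0580e-06 kg, A = 4.9 cm^2 = 4.9000e-04 m^2, rho = 11.5 g/cm^3 = 11500 kg/m^3
t = m / (A * rho)
t = 1.0580e-06 / (4.9000e-04 * 11500)
t = 1.8776e-07 m = 187.8 nm

187.8


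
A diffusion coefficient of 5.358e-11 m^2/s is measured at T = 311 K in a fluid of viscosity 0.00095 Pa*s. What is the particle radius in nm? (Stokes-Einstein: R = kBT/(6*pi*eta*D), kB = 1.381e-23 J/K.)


Stokes-Einstein: R = kB*T / (6*pi*eta*D)
R = 1.381e-23 * 311 / (6 * pi * 0.00095 * 5.358e-11)
R = 4.47638e-09 m = 4.48 nm

4.48


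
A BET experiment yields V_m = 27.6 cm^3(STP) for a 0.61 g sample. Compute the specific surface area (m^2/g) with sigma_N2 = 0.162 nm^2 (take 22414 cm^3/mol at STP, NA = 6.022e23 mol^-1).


Number of moles in monolayer = V_m / 22414 = 27.6 / 22414 = 0.00123137
Number of molecules = moles * NA = 0.00123137 * 6.022e23
SA = molecules * sigma / mass
SA = (27.6 / 22414) * 6.022e23 * 0.162e-18 / 0.61
SA = 196.9 m^2/g

196.9


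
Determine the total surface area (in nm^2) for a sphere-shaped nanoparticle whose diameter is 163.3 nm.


Radius r = 163.3/2 = 81.65 nm
Surface area SA = 4 * pi * r^2
SA = 4 * pi * (81.65)^2
SA = 83776.51 nm^2

83776.51


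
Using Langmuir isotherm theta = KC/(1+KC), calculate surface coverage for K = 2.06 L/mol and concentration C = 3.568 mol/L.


Langmuir isotherm: theta = K*C / (1 + K*C)
K*C = 2.06 * 3.568 = 7.35008
theta = 7.35008 / (1 + 7.35008) = 7.35008 / 8.35008
theta = 0.8802

0.8802


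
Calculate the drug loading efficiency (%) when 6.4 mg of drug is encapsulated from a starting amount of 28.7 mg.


Drug loading efficiency = (drug loaded / drug initial) * 100
DLE = 6.4 / 28.7 * 100
DLE = 0.223 * 100
DLE = 22.3%

22.3


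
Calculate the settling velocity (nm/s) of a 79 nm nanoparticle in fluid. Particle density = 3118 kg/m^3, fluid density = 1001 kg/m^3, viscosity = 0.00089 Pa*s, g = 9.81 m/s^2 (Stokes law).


Radius R = 79/2 nm = 3.95e-08 m
Density difference = 3118 - 1001 = 2117 kg/m^3
v = 2 * R^2 * (rho_p - rho_f) * g / (9 * eta)
v = 2 * (3.95e-08)^2 * 2117 * 9.81 / (9 * 0.00089)
v = 8.09062e-09 m/s = 8.0906 nm/s

8.0906


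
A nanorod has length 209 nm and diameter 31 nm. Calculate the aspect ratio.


Aspect ratio AR = length / diameter
AR = 209 / 31
AR = 6.74

6.74


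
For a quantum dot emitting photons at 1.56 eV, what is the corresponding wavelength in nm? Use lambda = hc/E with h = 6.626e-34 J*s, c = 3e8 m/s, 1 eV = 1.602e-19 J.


Convert energy: E = 1.56 eV = 1.56 * 1.602e-19 = 2.49912e-19 J
lambda = h*c / E = 6.626e-34 * 3e8 / 2.49912e-19
lambda = 7.954e-07 m = 795.4 nm

795.4


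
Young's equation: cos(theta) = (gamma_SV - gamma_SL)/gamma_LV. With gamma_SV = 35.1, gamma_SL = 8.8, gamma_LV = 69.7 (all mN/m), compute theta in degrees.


cos(theta) = (gamma_SV - gamma_SL) / gamma_LV
cos(theta) = (35.1 - 8.8) / 69.7
cos(theta) = 0.377331
theta = arccos(0.377331) = 67.83 degrees

67.83


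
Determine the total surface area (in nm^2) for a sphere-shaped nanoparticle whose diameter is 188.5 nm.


Radius r = 188.5/2 = 94.25 nm
Surface area SA = 4 * pi * r^2
SA = 4 * pi * (94.25)^2
SA = 111627.86 nm^2

111627.86


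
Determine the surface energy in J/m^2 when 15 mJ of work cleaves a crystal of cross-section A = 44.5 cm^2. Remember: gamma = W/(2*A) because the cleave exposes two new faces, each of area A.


Convert: A = 44.5 cm^2 = 0.00445 m^2, W = 15 mJ = 0.015 J
Cleaving exposes two faces of area A, so total new surface = 2*A and gamma = W / (2*A)
gamma = 0.015 / (2 * 0.00445)
gamma = 1.685 J/m^2

1.685


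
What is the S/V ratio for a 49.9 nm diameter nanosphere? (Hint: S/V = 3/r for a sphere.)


Radius r = 49.9/2 = 24.95 nm
S/V = 3 / r = 3 / 24.95
S/V = 0.1202 nm^-1

0.1202


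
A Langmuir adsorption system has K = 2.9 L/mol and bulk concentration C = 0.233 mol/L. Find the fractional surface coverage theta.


Langmuir isotherm: theta = K*C / (1 + K*C)
K*C = 2.9 * 0.233 = 0.6757
theta = 0.6757 / (1 + 0.6757) = 0.6757 / 1.6757
theta = 0.4032

0.4032


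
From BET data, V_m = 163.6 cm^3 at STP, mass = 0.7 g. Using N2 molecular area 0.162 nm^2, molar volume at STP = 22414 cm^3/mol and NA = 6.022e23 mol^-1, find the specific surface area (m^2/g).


Number of moles in monolayer = V_m / 22414 = 163.6 / 22414 = 0.00729901
Number of molecules = moles * NA = 0.00729901 * 6.022e23
SA = molecules * sigma / mass
SA = (163.6 / 22414) * 6.022e23 * 0.162e-18 / 0.7
SA = 1017.2 m^2/g

1017.2


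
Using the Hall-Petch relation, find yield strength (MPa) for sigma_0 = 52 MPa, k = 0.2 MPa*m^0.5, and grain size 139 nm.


d = 139 nm = 1.39e-07 m
sqrt(d) = 0.000372827
Hall-Petch contribution = k / sqrt(d) = 0.2 / 0.000372827 = 536.4 MPa
sigma = sigma_0 + k/sqrt(d) = 52 + 536.4 = 588.4 MPa

588.4


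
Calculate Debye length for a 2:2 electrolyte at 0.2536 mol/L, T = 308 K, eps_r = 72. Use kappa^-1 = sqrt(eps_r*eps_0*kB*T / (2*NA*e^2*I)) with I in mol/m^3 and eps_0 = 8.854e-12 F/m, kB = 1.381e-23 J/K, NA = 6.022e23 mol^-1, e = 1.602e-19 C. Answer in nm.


Ionic strength I = 0.2536 * 2^2 * 1000 = 1014.4 mol/m^3
kappa^-1 = sqrt(72 * 8.854e-12 * 1.381e-23 * 308 / (2 * 6.022e23 * (1.602e-19)^2 * 1014.4))
kappa^-1 = 0.294 nm

0.294


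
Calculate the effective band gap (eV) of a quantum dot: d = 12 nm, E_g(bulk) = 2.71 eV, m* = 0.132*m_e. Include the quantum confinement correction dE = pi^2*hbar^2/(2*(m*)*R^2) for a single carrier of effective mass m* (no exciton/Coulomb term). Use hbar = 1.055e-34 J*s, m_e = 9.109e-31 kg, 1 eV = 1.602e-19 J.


Radius R = 12/2 nm = 6e-09 m
Confinement energy dE = pi^2 * hbar^2 / (2 * m_eff * m_e * R^2)
dE = pi^2 * (1.055e-34)^2 / (2 * 0.132 * 9.109e-31 * (6e-09)^2) J, divided by 1.602e-19 J/eV
dE = 0.0792 eV
Total band gap = E_g(bulk) + dE = 2.71 + 0.0792 = 2.7892 eV

2.7892


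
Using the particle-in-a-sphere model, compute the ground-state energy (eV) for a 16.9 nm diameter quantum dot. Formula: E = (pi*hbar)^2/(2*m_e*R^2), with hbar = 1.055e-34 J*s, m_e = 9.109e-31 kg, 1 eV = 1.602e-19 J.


Radius R = 16.9/2 = 8.45 nm = 8.45e-09 m
E = (pi * 1.055e-34)^2 / (2 * 9.109e-31 * (8.45e-09)^2)
E(J) = 8.44482e-22
E = E(J) / 1.602e-19 = 0.0053 eV

0.0053


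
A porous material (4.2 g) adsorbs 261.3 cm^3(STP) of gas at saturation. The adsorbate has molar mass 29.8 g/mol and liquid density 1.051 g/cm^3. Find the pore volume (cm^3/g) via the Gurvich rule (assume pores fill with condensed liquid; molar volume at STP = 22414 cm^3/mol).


Moles adsorbed n = V_ads / 22414 = 261.3 / 22414 = 1.165789e-02 mol
Liquid volume V_liq = n * M / rho_liq = 1.165789e-02 * 29.8 / 1.051 = 0.33055 cm^3
Specific pore volume V_pore = V_liq / m_sample = 0.33055 / 4.2
V_pore = 0.0787 cm^3/g

0.0787


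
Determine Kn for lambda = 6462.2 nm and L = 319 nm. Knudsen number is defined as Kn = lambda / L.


Knudsen number Kn = lambda / L
Kn = 6462.2 / 319
Kn = 20.2577

20.2577


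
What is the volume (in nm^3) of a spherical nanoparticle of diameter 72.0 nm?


Radius r = 72.0/2 = 36 nm
Volume V = (4/3) * pi * r^3
V = (4/3) * pi * (36)^3
V = 195432.2 nm^3

195432.2


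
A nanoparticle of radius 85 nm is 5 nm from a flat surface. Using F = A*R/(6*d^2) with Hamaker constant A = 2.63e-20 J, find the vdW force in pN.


Convert to SI: R = 85 nm = 8.5e-08 m, d = 5 nm = 5e-09 m
F = A * R / (6 * d^2)
F = 2.63e-20 * 8.5e-08 / (6 * (5e-09)^2)
F = 1.49033e-11 N = 14.903 pN

14.903


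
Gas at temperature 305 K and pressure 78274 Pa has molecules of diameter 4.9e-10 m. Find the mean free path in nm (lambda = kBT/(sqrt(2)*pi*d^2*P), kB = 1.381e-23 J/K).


Mean free path: lambda = kB*T / (sqrt(2) * pi * d^2 * P)
lambda = 1.381e-23 * 305 / (sqrt(2) * pi * (4.9e-10)^2 * 78274)
lambda = 5.04451e-08 m
lambda = 50.45 nm

50.45


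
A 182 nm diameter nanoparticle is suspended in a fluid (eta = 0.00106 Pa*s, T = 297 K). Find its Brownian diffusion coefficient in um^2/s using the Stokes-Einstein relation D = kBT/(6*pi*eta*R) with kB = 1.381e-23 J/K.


Radius R = 182/2 = 91 nm = 9.1e-08 m
D = kB*T / (6*pi*eta*R)
D = 1.381e-23 * 297 / (6 * pi * 0.00106 * 9.1e-08)
D = 2.25581e-12 m^2/s = 2.256 um^2/s

2.256


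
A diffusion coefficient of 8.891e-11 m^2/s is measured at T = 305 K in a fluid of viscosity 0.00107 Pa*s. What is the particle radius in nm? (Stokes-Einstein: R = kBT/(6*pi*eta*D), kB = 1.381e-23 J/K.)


Stokes-Einstein: R = kB*T / (6*pi*eta*D)
R = 1.381e-23 * 305 / (6 * pi * 0.00107 * 8.891e-11)
R = 2.34886e-09 m = 2.35 nm

2.35


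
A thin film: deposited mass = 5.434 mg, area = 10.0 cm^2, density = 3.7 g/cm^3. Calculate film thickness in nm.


Convert: m = 5.434 mg = 5.4340e-06 kg, A = 10.0 cm^2 = 1.0000e-03 m^2, rho = 3.7 g/cm^3 = 3700 kg/m^3
t = m / (A * rho)
t = 5.4340e-06 / (1.0000e-03 * 3700)
t = 1.4686e-06 m = 1468.6 nm

1468.6


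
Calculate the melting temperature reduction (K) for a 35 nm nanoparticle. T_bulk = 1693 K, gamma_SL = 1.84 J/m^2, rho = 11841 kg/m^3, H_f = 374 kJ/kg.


Radius R = 35/2 = 17.5 nm = 1.75e-08 m
Convert H_f = 374 kJ/kg = 374000 J/kg
dT = 2 * gamma_SL * T_bulk / (rho * H_f * R)
dT = 2 * 1.84 * 1693 / (11841 * 374000 * 1.75e-08)
dT = 80.4 K

80.4


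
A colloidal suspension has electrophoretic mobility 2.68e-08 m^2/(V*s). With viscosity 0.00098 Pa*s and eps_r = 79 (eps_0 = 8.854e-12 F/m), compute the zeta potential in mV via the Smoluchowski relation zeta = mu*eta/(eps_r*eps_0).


Smoluchowski equation: zeta = mu * eta / (eps_r * eps_0)
zeta = 2.68e-08 * 0.00098 / (79 * 8.854e-12)
zeta = 0.037549 V = 37.55 mV

37.55


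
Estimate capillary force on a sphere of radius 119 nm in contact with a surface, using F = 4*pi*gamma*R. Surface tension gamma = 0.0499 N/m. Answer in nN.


Convert radius: R = 119 nm = 1.19e-07 m
F = 4 * pi * gamma * R
F = 4 * pi * 0.0499 * 1.19e-07
F = 7.46204e-08 N = 74.6204 nN

74.6204


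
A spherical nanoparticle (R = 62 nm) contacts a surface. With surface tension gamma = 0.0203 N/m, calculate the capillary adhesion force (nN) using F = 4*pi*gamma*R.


Convert radius: R = 62 nm = 6.2e-08 m
F = 4 * pi * gamma * R
F = 4 * pi * 0.0203 * 6.2e-08
F = 1.5816e-08 N = 15.816 nN

15.816


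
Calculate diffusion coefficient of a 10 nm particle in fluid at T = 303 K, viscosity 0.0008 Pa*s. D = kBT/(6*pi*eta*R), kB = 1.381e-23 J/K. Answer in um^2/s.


Radius R = 10/2 = 5 nm = 5e-09 m
D = kB*T / (6*pi*eta*R)
D = 1.381e-23 * 303 / (6 * pi * 0.0008 * 5e-09)
D = 5.54977e-11 m^2/s = 55.498 um^2/s

55.498


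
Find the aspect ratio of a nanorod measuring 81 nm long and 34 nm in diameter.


Aspect ratio AR = length / diameter
AR = 81 / 34
AR = 2.38

2.38


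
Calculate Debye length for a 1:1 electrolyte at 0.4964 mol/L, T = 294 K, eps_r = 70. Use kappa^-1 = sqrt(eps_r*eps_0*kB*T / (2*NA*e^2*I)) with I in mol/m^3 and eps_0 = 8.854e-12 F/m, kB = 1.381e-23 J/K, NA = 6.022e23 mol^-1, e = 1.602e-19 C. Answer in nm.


Ionic strength I = 0.4964 * 1^2 * 1000 = 496.4 mol/m^3
kappa^-1 = sqrt(70 * 8.854e-12 * 1.381e-23 * 294 / (2 * 6.022e23 * (1.602e-19)^2 * 496.4))
kappa^-1 = 0.405 nm

0.405


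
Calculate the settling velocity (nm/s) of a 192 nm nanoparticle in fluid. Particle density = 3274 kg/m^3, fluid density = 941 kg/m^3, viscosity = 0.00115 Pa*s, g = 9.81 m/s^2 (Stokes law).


Radius R = 192/2 nm = 9.6e-08 m
Density difference = 3274 - 941 = 2333 kg/m^3
v = 2 * R^2 * (rho_p - rho_f) * g / (9 * eta)
v = 2 * (9.6e-08)^2 * 2333 * 9.81 / (9 * 0.00115)
v = 4.07583e-08 m/s = 40.7583 nm/s

40.7583


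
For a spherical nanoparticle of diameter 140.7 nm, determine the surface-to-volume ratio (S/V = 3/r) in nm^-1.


Radius r = 140.7/2 = 70.35 nm
S/V = 3 / r = 3 / 70.35
S/V = 0.0426 nm^-1

0.0426


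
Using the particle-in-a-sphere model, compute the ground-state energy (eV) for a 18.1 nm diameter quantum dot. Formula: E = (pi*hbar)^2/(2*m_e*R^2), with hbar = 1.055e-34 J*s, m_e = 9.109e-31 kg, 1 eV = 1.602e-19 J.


Radius R = 18.1/2 = 9.05 nm = 9.05e-09 m
E = (pi * 1.055e-34)^2 / (2 * 9.109e-31 * (9.05e-09)^2)
E(J) = 7.36219e-22
E = E(J) / 1.602e-19 = 0.0046 eV

0.0046


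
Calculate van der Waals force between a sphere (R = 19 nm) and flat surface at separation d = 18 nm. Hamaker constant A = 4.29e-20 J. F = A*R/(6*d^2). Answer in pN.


Convert to SI: R = 19 nm = 1.9e-08 m, d = 18 nm = 1.8e-08 m
F = A * R / (6 * d^2)
F = 4.29e-20 * 1.9e-08 / (6 * (1.8e-08)^2)
F = 4.1929e-13 N = 0.419 pN

0.419


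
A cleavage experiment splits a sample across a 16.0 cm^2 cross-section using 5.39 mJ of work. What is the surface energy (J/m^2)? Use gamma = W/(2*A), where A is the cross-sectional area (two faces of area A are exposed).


Convert: A = 16.0 cm^2 = 0.0016 m^2, W = 5.39 mJ = 0.00539 J
Cleaving exposes two faces of area A, so total new surface = 2*A and gamma = W / (2*A)
gamma = 0.00539 / (2 * 0.0016)
gamma = 1.684 J/m^2

1.684


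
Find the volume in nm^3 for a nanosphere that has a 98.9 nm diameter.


Radius r = 98.9/2 = 49.45 nm
Volume V = (4/3) * pi * r^3
V = (4/3) * pi * (49.45)^3
V = 506509.39 nm^3

506509.39


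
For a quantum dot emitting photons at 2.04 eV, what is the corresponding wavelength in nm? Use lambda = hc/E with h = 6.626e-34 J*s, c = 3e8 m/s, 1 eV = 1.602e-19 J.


Convert energy: E = 2.04 eV = 2.04 * 1.602e-19 = 3.26808e-19 J
lambda = h*c / E = 6.626e-34 * 3e8 / 3.26808e-19
lambda = 6.08247e-07 m = 608.2 nm

608.2


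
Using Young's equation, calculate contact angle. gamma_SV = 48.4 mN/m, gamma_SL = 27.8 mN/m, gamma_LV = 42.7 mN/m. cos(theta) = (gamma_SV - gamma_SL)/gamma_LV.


cos(theta) = (gamma_SV - gamma_SL) / gamma_LV
cos(theta) = (48.4 - 27.8) / 42.7
cos(theta) = 0.482436
theta = arccos(0.482436) = 61.16 degrees

61.16


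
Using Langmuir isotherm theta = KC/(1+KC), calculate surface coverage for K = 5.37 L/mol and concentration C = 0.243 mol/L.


Langmuir isotherm: theta = K*C / (1 + K*C)
K*C = 5.37 * 0.243 = 1.30491
theta = 1.30491 / (1 + 1.30491) = 1.30491 / 2.30491
theta = 0.5661

0.5661


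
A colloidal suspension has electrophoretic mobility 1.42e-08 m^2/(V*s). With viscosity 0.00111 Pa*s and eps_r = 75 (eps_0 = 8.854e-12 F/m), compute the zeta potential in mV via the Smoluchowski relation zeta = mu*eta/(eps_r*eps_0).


Smoluchowski equation: zeta = mu * eta / (eps_r * eps_0)
zeta = 1.42e-08 * 0.00111 / (75 * 8.854e-12)
zeta = 0.023736 V = 23.74 mV

23.74


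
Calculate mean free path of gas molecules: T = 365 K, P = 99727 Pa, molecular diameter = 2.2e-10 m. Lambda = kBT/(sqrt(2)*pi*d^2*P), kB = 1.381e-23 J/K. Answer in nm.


Mean free path: lambda = kB*T / (sqrt(2) * pi * d^2 * P)
lambda = 1.381e-23 * 365 / (sqrt(2) * pi * (2.2e-10)^2 * 99727)
lambda = 2.35052e-07 m
lambda = 235.05 nm

235.05


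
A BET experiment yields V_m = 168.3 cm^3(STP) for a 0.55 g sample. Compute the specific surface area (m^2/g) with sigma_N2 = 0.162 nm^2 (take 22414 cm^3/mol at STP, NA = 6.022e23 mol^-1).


Number of moles in monolayer = V_m / 22414 = 168.3 / 22414 = 0.0075087
Number of molecules = moles * NA = 0.0075087 * 6.022e23
SA = molecules * sigma / mass
SA = (168.3 / 22414) * 6.022e23 * 0.162e-18 / 0.55
SA = 1331.9 m^2/g

1331.9


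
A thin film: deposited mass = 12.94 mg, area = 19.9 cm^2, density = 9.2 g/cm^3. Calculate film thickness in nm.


Convert: m = 12.94 mg = 1.2940e-05 kg, A = 19.9 cm^2 = 1.9900e-03 m^2, rho = 9.2 g/cm^3 = 9200 kg/m^3
t = m / (A * rho)
t = 1.2940e-05 / (1.9900e-03 * 9200)
t = 7.0679e-07 m = 706.8 nm

706.8


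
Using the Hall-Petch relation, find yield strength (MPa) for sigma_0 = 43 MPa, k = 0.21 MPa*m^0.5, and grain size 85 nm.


d = 85 nm = 8.5e-08 m
sqrt(d) = 0.0002915476
Hall-Petch contribution = k / sqrt(d) = 0.21 / 0.0002915476 = 720.3 MPa
sigma = sigma_0 + k/sqrt(d) = 43 + 720.3 = 763.3 MPa

763.3


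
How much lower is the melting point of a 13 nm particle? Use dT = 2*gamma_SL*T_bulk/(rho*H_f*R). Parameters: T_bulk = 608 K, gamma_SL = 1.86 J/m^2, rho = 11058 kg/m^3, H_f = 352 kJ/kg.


Radius R = 13/2 = 6.5 nm = 6.5e-09 m
Convert H_f = 352 kJ/kg = 352000 J/kg
dT = 2 * gamma_SL * T_bulk / (rho * H_f * R)
dT = 2 * 1.86 * 608 / (11058 * 352000 * 6.5e-09)
dT = 89.4 K

89.4


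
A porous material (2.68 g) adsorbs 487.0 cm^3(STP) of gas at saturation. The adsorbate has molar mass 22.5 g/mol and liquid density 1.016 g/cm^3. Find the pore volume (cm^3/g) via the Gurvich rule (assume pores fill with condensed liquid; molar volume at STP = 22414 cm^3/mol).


Moles adsorbed n = V_ads / 22414 = 487.0 / 22414 = 2.172749e-02 mol
Liquid volume V_liq = n * M / rho_liq = 2.172749e-02 * 22.5 / 1.016 = 0.48117 cm^3
Specific pore volume V_pore = V_liq / m_sample = 0.48117 / 2.68
V_pore = 0.1795 cm^3/g

0.1795


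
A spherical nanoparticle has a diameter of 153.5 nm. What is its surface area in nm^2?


Radius r = 153.5/2 = 76.75 nm
Surface area SA = 4 * pi * r^2
SA = 4 * pi * (76.75)^2
SA = 74022.99 nm^2

74022.99


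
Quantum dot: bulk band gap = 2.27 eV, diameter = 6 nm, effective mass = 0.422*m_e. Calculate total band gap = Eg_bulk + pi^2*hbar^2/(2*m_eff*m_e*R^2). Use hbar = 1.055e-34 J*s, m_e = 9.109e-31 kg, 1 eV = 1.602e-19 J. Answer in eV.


Radius R = 6/2 nm = 3e-09 m
Confinement energy dE = pi^2 * hbar^2 / (2 * m_eff * m_e * R^2)
dE = pi^2 * (1.055e-34)^2 / (2 * 0.422 * 9.109e-31 * (3e-09)^2) J, divided by 1.602e-19 J/eV
dE = 0.0991 eV
Total band gap = E_g(bulk) + dE = 2.27 + 0.0991 = 2.3691 eV

2.3691


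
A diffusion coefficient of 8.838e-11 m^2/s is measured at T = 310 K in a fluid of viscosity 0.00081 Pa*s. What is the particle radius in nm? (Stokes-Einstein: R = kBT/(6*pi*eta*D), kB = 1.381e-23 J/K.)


Stokes-Einstein: R = kB*T / (6*pi*eta*D)
R = 1.381e-23 * 310 / (6 * pi * 0.00081 * 8.838e-11)
R = 3.1726e-09 m = 3.17 nm

3.17


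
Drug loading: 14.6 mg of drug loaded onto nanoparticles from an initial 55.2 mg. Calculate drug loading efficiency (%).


Drug loading efficiency = (drug loaded / drug initial) * 100
DLE = 14.6 / 55.2 * 100
DLE = 0.2645 * 100
DLE = 26.45%

26.45


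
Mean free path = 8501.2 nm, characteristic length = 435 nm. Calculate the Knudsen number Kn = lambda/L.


Knudsen number Kn = lambda / L
Kn = 8501.2 / 435
Kn = 19.543

19.543


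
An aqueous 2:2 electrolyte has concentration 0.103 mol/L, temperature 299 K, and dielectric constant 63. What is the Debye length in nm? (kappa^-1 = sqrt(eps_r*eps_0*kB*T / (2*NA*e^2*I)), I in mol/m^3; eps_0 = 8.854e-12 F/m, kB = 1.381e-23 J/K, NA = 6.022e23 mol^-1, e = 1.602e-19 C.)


Ionic strength I = 0.103 * 2^2 * 1000 = 412 mol/m^3
kappa^-1 = sqrt(63 * 8.854e-12 * 1.381e-23 * 299 / (2 * 6.022e23 * (1.602e-19)^2 * 412))
kappa^-1 = 0.425 nm

0.425


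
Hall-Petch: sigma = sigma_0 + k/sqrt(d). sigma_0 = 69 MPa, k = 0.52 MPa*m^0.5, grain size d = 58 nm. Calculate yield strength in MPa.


d = 58 nm = 5.8e-08 m
sqrt(d) = 0.0002408319
Hall-Petch contribution = k / sqrt(d) = 0.52 / 0.0002408319 = 2159.2 MPa
sigma = sigma_0 + k/sqrt(d) = 69 + 2159.2 = 2228.2 MPa

2228.2


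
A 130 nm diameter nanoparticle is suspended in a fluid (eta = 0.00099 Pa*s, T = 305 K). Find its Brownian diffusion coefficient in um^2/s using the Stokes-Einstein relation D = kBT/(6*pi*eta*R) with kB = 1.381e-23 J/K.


Radius R = 130/2 = 65 nm = 6.5e-08 m
D = kB*T / (6*pi*eta*R)
D = 1.381e-23 * 305 / (6 * pi * 0.00099 * 6.5e-08)
D = 3.47251e-12 m^2/s = 3.473 um^2/s

3.473


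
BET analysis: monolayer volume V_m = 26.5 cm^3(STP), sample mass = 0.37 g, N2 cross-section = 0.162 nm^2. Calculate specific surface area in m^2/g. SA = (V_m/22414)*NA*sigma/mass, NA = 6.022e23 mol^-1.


Number of moles in monolayer = V_m / 22414 = 26.5 / 22414 = 0.0011823
Number of molecules = moles * NA = 0.0011823 * 6.022e23
SA = molecules * sigma / mass
SA = (26.5 / 22414) * 6.022e23 * 0.162e-18 / 0.37
SA = 311.7 m^2/g

311.7


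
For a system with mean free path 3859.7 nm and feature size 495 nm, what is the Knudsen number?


Knudsen number Kn = lambda / L
Kn = 3859.7 / 495
Kn = 7.7974

7.7974


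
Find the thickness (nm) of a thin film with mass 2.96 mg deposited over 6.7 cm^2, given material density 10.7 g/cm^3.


Convert: m = 2.96 mg = 2.9600e-06 kg, A = 6.7 cm^2 = 6.7000e-04 m^2, rho = 10.7 g/cm^3 = 10700 kg/m^3
t = m / (A * rho)
t = 2.9600e-06 / (6.7000e-04 * 10700)
t = 4.1289e-07 m = 412.9 nm

412.9


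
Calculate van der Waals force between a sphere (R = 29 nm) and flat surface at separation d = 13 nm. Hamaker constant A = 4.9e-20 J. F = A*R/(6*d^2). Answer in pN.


Convert to SI: R = 29 nm = 2.9e-08 m, d = 13 nm = 1.3e-08 m
F = A * R / (6 * d^2)
F = 4.9e-20 * 2.9e-08 / (6 * (1.3e-08)^2)
F = 1.40138e-12 N = 1.401 pN

1.401


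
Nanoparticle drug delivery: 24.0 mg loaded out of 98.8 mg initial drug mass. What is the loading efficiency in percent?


Drug loading efficiency = (drug loaded / drug initial) * 100
DLE = 24.0 / 98.8 * 100
DLE = 0.2429 * 100
DLE = 24.29%

24.29


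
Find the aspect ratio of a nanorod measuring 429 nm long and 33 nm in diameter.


Aspect ratio AR = length / diameter
AR = 429 / 33
AR = 13.0

13.0


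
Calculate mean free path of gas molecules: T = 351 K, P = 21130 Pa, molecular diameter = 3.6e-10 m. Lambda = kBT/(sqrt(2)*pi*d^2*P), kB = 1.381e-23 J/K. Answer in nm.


Mean free path: lambda = kB*T / (sqrt(2) * pi * d^2 * P)
lambda = 1.381e-23 * 351 / (sqrt(2) * pi * (3.6e-10)^2 * 21130)
lambda = 3.98411e-07 m
lambda = 398.41 nm

398.41


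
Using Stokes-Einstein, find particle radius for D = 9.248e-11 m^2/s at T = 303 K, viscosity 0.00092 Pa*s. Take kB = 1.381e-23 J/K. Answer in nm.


Stokes-Einstein: R = kB*T / (6*pi*eta*D)
R = 1.381e-23 * 303 / (6 * pi * 0.00092 * 9.248e-11)
R = 2.60915e-09 m = 2.61 nm

2.61


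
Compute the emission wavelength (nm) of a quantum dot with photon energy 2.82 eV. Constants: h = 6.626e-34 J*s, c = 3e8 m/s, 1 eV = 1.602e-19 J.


Convert energy: E = 2.82 eV = 2.82 * 1.602e-19 = 4.51764e-19 J
lambda = h*c / E = 6.626e-34 * 3e8 / 4.51764e-19
lambda = 4.40009e-07 m = 440.0 nm

440.0


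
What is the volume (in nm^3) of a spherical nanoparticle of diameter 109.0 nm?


Radius r = 109.0/2 = 54.5 nm
Volume V = (4/3) * pi * r^3
V = (4/3) * pi * (54.5)^3
V = 678075.6 nm^3

678075.6


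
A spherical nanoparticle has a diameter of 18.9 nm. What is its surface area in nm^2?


Radius r = 18.9/2 = 9.45 nm
Surface area SA = 4 * pi * r^2
SA = 4 * pi * (9.45)^2
SA = 1122.21 nm^2

1122.21


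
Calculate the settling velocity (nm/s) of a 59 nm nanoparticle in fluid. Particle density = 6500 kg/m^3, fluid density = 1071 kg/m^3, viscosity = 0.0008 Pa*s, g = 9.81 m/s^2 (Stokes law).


Radius R = 59/2 nm = 2.95e-08 m
Density difference = 6500 - 1071 = 5429 kg/m^3
v = 2 * R^2 * (rho_p - rho_f) * g / (9 * eta)
v = 2 * (2.95e-08)^2 * 5429 * 9.81 / (9 * 0.0008)
v = 1.28745e-08 m/s = 12.8745 nm/s

12.8745


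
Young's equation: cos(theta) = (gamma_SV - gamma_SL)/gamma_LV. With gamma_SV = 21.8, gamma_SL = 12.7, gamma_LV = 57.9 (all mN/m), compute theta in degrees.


cos(theta) = (gamma_SV - gamma_SL) / gamma_LV
cos(theta) = (21.8 - 12.7) / 57.9
cos(theta) = 0.157168
theta = arccos(0.157168) = 80.96 degrees

80.96


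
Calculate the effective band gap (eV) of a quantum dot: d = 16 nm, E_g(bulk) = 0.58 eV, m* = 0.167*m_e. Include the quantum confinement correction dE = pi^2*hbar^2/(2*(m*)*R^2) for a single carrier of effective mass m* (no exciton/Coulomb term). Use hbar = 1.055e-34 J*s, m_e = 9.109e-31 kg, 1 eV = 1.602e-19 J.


Radius R = 16/2 nm = 8e-09 m
Confinement energy dE = pi^2 * hbar^2 / (2 * m_eff * m_e * R^2)
dE = pi^2 * (1.055e-34)^2 / (2 * 0.167 * 9.109e-31 * (8e-09)^2) J, divided by 1.602e-19 J/eV
dE = 0.0352 eV
Total band gap = E_g(bulk) + dE = 0.58 + 0.0352 = 0.6152 eV

0.6152


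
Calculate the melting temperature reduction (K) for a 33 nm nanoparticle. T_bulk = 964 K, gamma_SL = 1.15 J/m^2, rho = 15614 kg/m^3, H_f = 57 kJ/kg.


Radius R = 33/2 = 16.5 nm = 1.65e-08 m
Convert H_f = 57 kJ/kg = 57000 J/kg
dT = 2 * gamma_SL * T_bulk / (rho * H_f * R)
dT = 2 * 1.15 * 964 / (15614 * 57000 * 1.65e-08)
dT = 151.0 K

151.0


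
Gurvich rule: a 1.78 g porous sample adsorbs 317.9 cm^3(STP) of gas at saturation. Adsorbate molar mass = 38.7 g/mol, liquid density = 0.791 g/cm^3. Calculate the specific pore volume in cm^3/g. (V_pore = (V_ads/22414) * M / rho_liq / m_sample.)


Moles adsorbed n = V_ads / 22414 = 317.9 / 22414 = 1.418310e-02 mol
Liquid volume V_liq = n * M / rho_liq = 1.418310e-02 * 38.7 / 0.791 = 0.69391 cm^3
Specific pore volume V_pore = V_liq / m_sample = 0.69391 / 1.78
V_pore = 0.3898 cm^3/g

0.3898


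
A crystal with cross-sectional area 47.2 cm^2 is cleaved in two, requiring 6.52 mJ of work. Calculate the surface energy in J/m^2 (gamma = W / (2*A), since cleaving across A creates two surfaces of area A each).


Convert: A = 47.2 cm^2 = 0.00472 m^2, W = 6.52 mJ = 0.00652 J
Cleaving exposes two faces of area A, so total new surface = 2*A and gamma = W / (2*A)
gamma = 0.00652 / (2 * 0.00472)
gamma = 0.691 J/m^2

0.691


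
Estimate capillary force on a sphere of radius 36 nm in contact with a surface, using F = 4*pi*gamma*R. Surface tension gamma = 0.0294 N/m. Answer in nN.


Convert radius: R = 36 nm = 3.6e-08 m
F = 4 * pi * gamma * R
F = 4 * pi * 0.0294 * 3.6e-08
F = 1.33002e-08 N = 13.3002 nN

13.3002


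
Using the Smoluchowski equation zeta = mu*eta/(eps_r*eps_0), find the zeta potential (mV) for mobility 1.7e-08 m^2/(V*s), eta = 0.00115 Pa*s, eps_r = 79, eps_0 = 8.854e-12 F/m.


Smoluchowski equation: zeta = mu * eta / (eps_r * eps_0)
zeta = 1.7e-08 * 0.00115 / (79 * 8.854e-12)
zeta = 0.02795 V = 27.95 mV

27.95


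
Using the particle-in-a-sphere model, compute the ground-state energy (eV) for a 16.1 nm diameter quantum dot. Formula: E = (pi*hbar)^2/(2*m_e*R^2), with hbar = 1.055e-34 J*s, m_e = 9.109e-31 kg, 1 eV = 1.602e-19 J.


Radius R = 16.1/2 = 8.05 nm = 8.05e-09 m
E = (pi * 1.055e-34)^2 / (2 * 9.109e-31 * (8.05e-09)^2)
E(J) = 9.30491e-22
E = E(J) / 1.602e-19 = 0.0058 eV

0.0058


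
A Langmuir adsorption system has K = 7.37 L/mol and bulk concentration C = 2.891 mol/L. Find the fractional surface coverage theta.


Langmuir isotherm: theta = K*C / (1 + K*C)
K*C = 7.37 * 2.891 = 21.30667
theta = 21.30667 / (1 + 21.30667) = 21.30667 / 22.30667
theta = 0.9552

0.9552


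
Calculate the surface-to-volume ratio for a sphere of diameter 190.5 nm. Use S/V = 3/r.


Radius r = 190.5/2 = 95.25 nm
S/V = 3 / r = 3 / 95.25
S/V = 0.0315 nm^-1

0.0315


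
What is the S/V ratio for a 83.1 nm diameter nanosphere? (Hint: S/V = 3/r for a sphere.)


Radius r = 83.1/2 = 41.55 nm
S/V = 3 / r = 3 / 41.55
S/V = 0.0722 nm^-1

0.0722


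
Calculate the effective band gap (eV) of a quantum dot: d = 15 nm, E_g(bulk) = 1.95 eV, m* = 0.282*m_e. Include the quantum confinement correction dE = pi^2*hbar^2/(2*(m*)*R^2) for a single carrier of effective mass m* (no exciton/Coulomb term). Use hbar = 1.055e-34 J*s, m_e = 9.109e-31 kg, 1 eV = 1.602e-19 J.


Radius R = 15/2 nm = 7.5e-09 m
Confinement energy dE = pi^2 * hbar^2 / (2 * m_eff * m_e * R^2)
dE = pi^2 * (1.055e-34)^2 / (2 * 0.282 * 9.109e-31 * (7.5e-09)^2) J, divided by 1.602e-19 J/eV
dE = 0.0237 eV
Total band gap = E_g(bulk) + dE = 1.95 + 0.0237 = 1.9737 eV

1.9737


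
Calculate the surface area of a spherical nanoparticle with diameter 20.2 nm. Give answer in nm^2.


Radius r = 20.2/2 = 10.1 nm
Surface area SA = 4 * pi * r^2
SA = 4 * pi * (10.1)^2
SA = 1281.9 nm^2

1281.9


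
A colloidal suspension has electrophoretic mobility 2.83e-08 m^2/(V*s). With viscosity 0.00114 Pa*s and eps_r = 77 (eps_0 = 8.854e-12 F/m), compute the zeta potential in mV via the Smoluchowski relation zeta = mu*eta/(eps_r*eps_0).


Smoluchowski equation: zeta = mu * eta / (eps_r * eps_0)
zeta = 2.83e-08 * 0.00114 / (77 * 8.854e-12)
zeta = 0.047322 V = 47.32 mV

47.32


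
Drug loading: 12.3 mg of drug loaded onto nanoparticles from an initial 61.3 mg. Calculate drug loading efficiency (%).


Drug loading efficiency = (drug loaded / drug initial) * 100
DLE = 12.3 / 61.3 * 100
DLE = 0.2007 * 100
DLE = 20.07%

20.07


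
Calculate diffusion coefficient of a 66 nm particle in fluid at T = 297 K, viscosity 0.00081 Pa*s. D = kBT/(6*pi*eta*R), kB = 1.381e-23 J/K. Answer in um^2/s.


Radius R = 66/2 = 33 nm = 3.3e-08 m
D = kB*T / (6*pi*eta*R)
D = 1.381e-23 * 297 / (6 * pi * 0.00081 * 3.3e-08)
D = 8.14048e-12 m^2/s = 8.14 um^2/s

8.14


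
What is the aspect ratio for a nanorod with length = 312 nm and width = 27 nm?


Aspect ratio AR = length / diameter
AR = 312 / 27
AR = 11.56

11.56


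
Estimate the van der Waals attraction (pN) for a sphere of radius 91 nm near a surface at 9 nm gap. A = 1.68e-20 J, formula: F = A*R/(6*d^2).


Convert to SI: R = 91 nm = 9.1e-08 m, d = 9 nm = 9e-09 m
F = A * R / (6 * d^2)
F = 1.68e-20 * 9.1e-08 / (6 * (9e-09)^2)
F = 3.14568e-12 N = 3.146 pN

3.146


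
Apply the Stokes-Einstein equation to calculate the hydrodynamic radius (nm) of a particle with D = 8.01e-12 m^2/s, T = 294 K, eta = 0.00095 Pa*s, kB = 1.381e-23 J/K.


Stokes-Einstein: R = kB*T / (6*pi*eta*D)
R = 1.381e-23 * 294 / (6 * pi * 0.00095 * 8.01e-12)
R = 2.83063e-08 m = 28.31 nm

28.31


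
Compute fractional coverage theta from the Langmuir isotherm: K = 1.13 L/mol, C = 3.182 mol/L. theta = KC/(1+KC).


Langmuir isotherm: theta = K*C / (1 + K*C)
K*C = 1.13 * 3.182 = 3.59566
theta = 3.59566 / (1 + 3.59566) = 3.59566 / 4.59566
theta = 0.7824

0.7824


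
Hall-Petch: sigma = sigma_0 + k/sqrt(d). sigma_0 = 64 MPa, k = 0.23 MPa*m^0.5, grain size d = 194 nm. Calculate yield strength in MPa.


d = 194 nm = 1.94e-07 m
sqrt(d) = 0.0004404543
Hall-Petch contribution = k / sqrt(d) = 0.23 / 0.0004404543 = 522.2 MPa
sigma = sigma_0 + k/sqrt(d) = 64 + 522.2 = 586.2 MPa

586.2


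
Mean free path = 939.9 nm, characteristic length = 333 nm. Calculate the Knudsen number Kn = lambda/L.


Knudsen number Kn = lambda / L
Kn = 939.9 / 333
Kn = 2.8225

2.8225


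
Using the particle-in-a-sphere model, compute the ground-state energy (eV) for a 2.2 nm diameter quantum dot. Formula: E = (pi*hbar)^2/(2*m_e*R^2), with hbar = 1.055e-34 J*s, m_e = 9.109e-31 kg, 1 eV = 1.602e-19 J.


Radius R = 2.2/2 = 1.1 nm = 1.1e-09 m
E = (pi * 1.055e-34)^2 / (2 * 9.109e-31 * (1.1e-09)^2)
E(J) = 4.98332e-20
E = E(J) / 1.602e-19 = 0.3111 eV

0.3111


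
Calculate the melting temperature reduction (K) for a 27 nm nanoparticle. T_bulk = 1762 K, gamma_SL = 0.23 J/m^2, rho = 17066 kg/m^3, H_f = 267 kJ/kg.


Radius R = 27/2 = 13.5 nm = 1.35e-08 m
Convert H_f = 267 kJ/kg = 267000 J/kg
dT = 2 * gamma_SL * T_bulk / (rho * H_f * R)
dT = 2 * 0.23 * 1762 / (17066 * 267000 * 1.35e-08)
dT = 13.2 K

13.2


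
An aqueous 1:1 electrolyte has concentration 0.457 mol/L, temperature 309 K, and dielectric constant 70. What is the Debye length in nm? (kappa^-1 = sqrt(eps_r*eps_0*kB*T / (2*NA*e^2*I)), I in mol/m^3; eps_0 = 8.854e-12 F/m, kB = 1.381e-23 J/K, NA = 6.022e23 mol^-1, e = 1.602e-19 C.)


Ionic strength I = 0.457 * 1^2 * 1000 = 457 mol/m^3
kappa^-1 = sqrt(70 * 8.854e-12 * 1.381e-23 * 309 / (2 * 6.022e23 * (1.602e-19)^2 * 457))
kappa^-1 = 0.433 nm

0.433


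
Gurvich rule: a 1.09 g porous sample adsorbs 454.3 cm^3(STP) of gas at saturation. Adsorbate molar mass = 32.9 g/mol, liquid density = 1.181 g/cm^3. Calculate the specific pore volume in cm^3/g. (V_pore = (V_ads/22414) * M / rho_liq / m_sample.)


Moles adsorbed n = V_ads / 22414 = 454.3 / 22414 = 2.026858e-02 mol
Liquid volume V_liq = n * M / rho_liq = 2.026858e-02 * 32.9 / 1.181 = 0.56464 cm^3
Specific pore volume V_pore = V_liq / m_sample = 0.56464 / 1.09
V_pore = 0.518 cm^3/g

0.518


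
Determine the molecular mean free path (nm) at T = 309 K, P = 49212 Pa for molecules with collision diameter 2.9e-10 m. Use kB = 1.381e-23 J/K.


Mean free path: lambda = kB*T / (sqrt(2) * pi * d^2 * P)
lambda = 1.381e-23 * 309 / (sqrt(2) * pi * (2.9e-10)^2 * 49212)
lambda = 2.32071e-07 m
lambda = 232.07 nm

232.07


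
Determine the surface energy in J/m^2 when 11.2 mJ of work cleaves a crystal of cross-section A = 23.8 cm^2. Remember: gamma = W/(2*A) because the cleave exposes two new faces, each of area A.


Convert: A = 23.8 cm^2 = 0.00238 m^2, W = 11.2 mJ = 0.0112 J
Cleaving exposes two faces of area A, so total new surface = 2*A and gamma = W / (2*A)
gamma = 0.0112 / (2 * 0.00238)
gamma = 2.353 J/m^2

2.353


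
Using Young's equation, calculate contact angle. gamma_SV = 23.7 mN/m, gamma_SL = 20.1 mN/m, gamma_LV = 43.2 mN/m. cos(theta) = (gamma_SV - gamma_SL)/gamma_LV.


cos(theta) = (gamma_SV - gamma_SL) / gamma_LV
cos(theta) = (23.7 - 20.1) / 43.2
cos(theta) = 0.083333
theta = arccos(0.083333) = 85.22 degrees

85.22


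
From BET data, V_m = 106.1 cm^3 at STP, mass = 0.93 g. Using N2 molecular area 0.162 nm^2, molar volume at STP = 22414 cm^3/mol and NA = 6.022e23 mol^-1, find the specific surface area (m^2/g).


Number of moles in monolayer = V_m / 22414 = 106.1 / 22414 = 0.00473365
Number of molecules = moles * NA = 0.00473365 * 6.022e23
SA = molecules * sigma / mass
SA = (106.1 / 22414) * 6.022e23 * 0.162e-18 / 0.93
SA = 496.6 m^2/g

496.6
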